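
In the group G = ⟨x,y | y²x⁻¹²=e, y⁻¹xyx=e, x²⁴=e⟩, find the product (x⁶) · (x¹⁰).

Compute (x⁶) · (x¹⁰) by multiplying left to right and reducing via the relations at each step:
  (x⁶) · x¹⁰ = x¹⁶

Answer: x¹⁶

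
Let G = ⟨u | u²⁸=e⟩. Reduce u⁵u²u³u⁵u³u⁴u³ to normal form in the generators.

Multiply left to right, reducing at each step:
  (u⁵) · u² = u⁷
  (u⁷) · u³ = u¹⁰
  (u¹⁰) · u⁵ = u¹⁵
  (u¹⁵) · u³ = u¹⁸
  (u¹⁸) · u⁴ = u²²
  (u²²) · u³ = u²⁵

Answer: u²⁵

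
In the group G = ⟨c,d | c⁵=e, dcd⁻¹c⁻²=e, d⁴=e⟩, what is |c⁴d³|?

Compute successive powers until reaching e:
  (c⁴d³)¹ = c⁴d³, (c⁴d³)² = cd², (c⁴d³)³ = c²d, (c⁴d³)⁴ = e.
The smallest positive k with (c⁴d³)ᵏ = e is 4.

Answer: 4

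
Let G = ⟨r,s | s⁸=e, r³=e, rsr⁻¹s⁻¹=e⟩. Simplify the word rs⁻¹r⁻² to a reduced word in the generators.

Multiply left to right, reducing at each step:
  r · s⁻¹ = rs⁷
  (rs⁷) · r⁻² = r²s⁷

Answer: r²s⁷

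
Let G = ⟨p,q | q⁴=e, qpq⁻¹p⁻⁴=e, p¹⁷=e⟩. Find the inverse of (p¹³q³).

The order of (p¹³q³) is 4 (smallest k with (p¹³q³)ᵏ = e), so (p¹³q³)⁻¹ = (p¹³q³)³ = p¹⁶q.
Check: (p¹³q³) · (p¹⁶q) → (p¹³q³) · p¹⁶ = q³;   (q³) · q = e, giving e as required.

Answer: p¹⁶q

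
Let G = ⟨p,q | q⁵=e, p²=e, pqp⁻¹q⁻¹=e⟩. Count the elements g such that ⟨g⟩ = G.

G is cyclic of order 10. An element generates G iff its order is 10, and a cyclic group of order 10 has exactly φ(10) = 4 such elements.

Answer: 4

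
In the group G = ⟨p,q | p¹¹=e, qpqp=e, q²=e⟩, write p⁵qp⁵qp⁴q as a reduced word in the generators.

Multiply left to right, reducing at each step:
  (p⁵) · q = p⁵q
  (p⁵q) · p⁵ = q
  q · q = e
  e · p⁴ = p⁴
  (p⁴) · q = p⁴q

Answer: p⁴q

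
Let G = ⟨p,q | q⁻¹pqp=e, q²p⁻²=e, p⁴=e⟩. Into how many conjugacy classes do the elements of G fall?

The conjugacy classes (representative and size) are:
  [e] (size 1), [p³] (size 2), [p²] (size 1), [q⁻¹] (size 2), [pq⁻¹] (size 2).
Class equation: 1 + 2 + 1 + 2 + 2 = 8 = |G|. So G has 5 conjugacy classes.

Answer: 5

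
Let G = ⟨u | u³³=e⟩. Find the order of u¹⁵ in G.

Compute successive powers until reaching e:
  (u¹⁵)¹ = u¹⁵, (u¹⁵)² = u³⁰, (u¹⁵)³ = u¹², (u¹⁵)⁴ = u²⁷, (u¹⁵)⁵ = u⁹, (u¹⁵)⁶ = u²⁴, (u¹⁵)⁷ = u⁶, (u¹⁵)⁸ = u²¹, (u¹⁵)⁹ = u³, (u¹⁵)¹⁰ = u¹⁸, (u¹⁵)¹¹ = e.
The smallest positive k with (u¹⁵)ᵏ = e is 11.

Answer: 11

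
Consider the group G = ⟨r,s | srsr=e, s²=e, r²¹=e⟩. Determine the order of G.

Enumerate words in the generators, reducing via the relations: the distinct elements are
  {e, r, s, rs, r², r³, r⁴, r⁵, r⁶, r⁷, r⁸, r⁹, r²s, r²⁰, r³s, r¹², r¹³, r¹¹, r¹⁰, r¹⁴, r¹⁵, r¹⁶, r¹⁷, r¹⁸, r¹⁹, r⁴s, r⁵s, r⁶s, r⁷s, r⁸s, r⁹s, r²⁰s, r¹²s, r¹³s, r¹¹s, r¹⁰s, r¹⁴s, r¹⁵s, r¹⁶s, r¹⁷s, r¹⁸s, r¹⁹s}.
No further products give new elements, so |G| = 42.

Answer: 42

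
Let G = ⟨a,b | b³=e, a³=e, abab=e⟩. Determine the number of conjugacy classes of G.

The conjugacy classes (representative and size) are:
  [e] (size 1), [ba²] (size 4), [b²a] (size 4), [a²b²] (size 3).
Class equation: 1 + 4 + 4 + 3 = 12 = |G|. So G has 4 conjugacy classes.

Answer: 4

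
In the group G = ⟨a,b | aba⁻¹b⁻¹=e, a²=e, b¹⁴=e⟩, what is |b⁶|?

Compute successive powers until reaching e:
  (b⁶)¹ = b⁶, (b⁶)² = b¹², (b⁶)³ = b⁴, (b⁶)⁴ = b¹⁰, (b⁶)⁵ = b², (b⁶)⁶ = b⁸, (b⁶)⁷ = e.
The smallest positive k with (b⁶)ᵏ = e is 7.

Answer: 7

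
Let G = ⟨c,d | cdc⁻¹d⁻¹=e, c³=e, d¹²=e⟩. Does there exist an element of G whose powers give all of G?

|G| = 36, but the maximum element order in G is 12 < 36. No single element generates all of G, so G is not cyclic.

Answer: No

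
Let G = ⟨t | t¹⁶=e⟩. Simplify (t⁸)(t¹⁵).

Compute (t⁸) · (t¹⁵) by multiplying left to right and reducing via the relations at each step:
  (t⁸) · t¹⁵ = t⁷

Answer: t⁷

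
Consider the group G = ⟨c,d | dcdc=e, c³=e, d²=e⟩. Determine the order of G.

Enumerate words in the generators, reducing via the relations: the distinct elements are
  {c, d, e, cd, c², c²d}.
No further products give new elements, so |G| = 6.

Answer: 6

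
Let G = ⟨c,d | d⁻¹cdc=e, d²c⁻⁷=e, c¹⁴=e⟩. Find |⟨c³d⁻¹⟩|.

|⟨c³d⁻¹⟩| equals the order of c³d⁻¹. Compute successive powers until reaching e:
  (c³d⁻¹)¹ = c³d⁻¹, (c³d⁻¹)² = c⁷, (c³d⁻¹)³ = c³d, (c³d⁻¹)⁴ = e.
The smallest positive k with (c³d⁻¹)ᵏ = e is 4, so |⟨c³d⁻¹⟩| = 4.

Answer: 4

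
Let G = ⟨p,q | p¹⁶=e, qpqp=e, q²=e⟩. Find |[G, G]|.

G' = [G, G] is generated by all commutators. The generator-pair commutators are: [p, q] = p².
The subgroup they normally generate is {e, p², p⁴, p⁶, p⁸, p¹⁰, p¹², p¹⁴}, of order 8.
Check: |G/G'| = 32/8 = 4 is the order of the abelianisation.

Answer: 8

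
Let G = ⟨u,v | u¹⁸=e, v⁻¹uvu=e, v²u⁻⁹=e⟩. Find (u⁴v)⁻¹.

The order of (u⁴v) is 4 (smallest k with (u⁴v)ᵏ = e), so (u⁴v)⁻¹ = (u⁴v)³ = u⁴v⁻¹.
Check: (u⁴v) · (u⁴v⁻¹) → (u⁴v) · u⁴ = v;   v · v⁻¹ = e, giving e as required.

Answer: u⁴v⁻¹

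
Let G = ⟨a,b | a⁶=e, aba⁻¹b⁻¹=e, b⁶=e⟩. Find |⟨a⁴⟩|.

|⟨a⁴⟩| equals the order of a⁴. Compute successive powers until reaching e:
  (a⁴)¹ = a⁴, (a⁴)² = a², (a⁴)³ = e.
The smallest positive k with (a⁴)ᵏ = e is 3, so |⟨a⁴⟩| = 3.

Answer: 3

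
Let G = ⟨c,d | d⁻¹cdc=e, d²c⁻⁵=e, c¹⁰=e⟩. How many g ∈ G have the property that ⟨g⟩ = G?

⟨g⟩ = G would require ord(g) = |G| = 20, but the maximum element order in G is 10 < 20. So G is not cyclic and no single element generates it: the count is 0.

Answer: 0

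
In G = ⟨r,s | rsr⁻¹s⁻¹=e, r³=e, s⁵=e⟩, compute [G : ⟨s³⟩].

First find ord(s³) by computing successive powers:
  (s³)¹ = s³, (s³)² = s, (s³)³ = s⁴, (s³)⁴ = s², (s³)⁵ = e.
So |⟨s³⟩| = ord(s³) = 5. With |G| = 15, by Lagrange [G : ⟨s³⟩] = 15/5 = 3.

Answer: 3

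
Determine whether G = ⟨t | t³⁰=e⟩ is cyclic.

|G| = 30. The element t has order 30 (its powers give 30 distinct elements), so ⟨t⟩ = G and G is cyclic.

Answer: Yes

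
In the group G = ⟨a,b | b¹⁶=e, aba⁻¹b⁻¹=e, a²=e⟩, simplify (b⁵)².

Compute successive powers of (b⁵), reducing at each step:
  (b⁵)²: (b⁵) · b⁵ = b¹⁰

Answer: b¹⁰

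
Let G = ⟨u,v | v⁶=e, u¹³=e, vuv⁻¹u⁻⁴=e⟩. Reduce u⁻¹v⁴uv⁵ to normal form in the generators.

Multiply left to right, reducing at each step:
  (u¹²) · v⁴ = u¹²v⁴
  (u¹²v⁴) · u = u⁸v⁴
  (u⁸v⁴) · v⁵ = u⁸v³

Answer: u⁸v³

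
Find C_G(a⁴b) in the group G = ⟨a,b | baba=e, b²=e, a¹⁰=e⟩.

⟨a⁴b⟩ ⊆ C_G(a⁴b) since powers of a⁴b commute with a⁴b; so |C_G(a⁴b)| ≥ |⟨a⁴b⟩| = 2.
By orbit–stabilizer, |C_G(a⁴b)| = |G| / |conj. class of a⁴b| = 20 / 5 = 4.
The 4 elements commuting with a⁴b are {e, a⁵, a⁹b, a⁴b}.

Answer: {e, a⁵, a⁹b, a⁴b}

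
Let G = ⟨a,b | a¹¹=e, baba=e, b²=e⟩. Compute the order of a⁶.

Compute successive powers until reaching e:
  (a⁶)¹ = a⁶, (a⁶)² = a, (a⁶)³ = a⁷, (a⁶)⁴ = a², (a⁶)⁵ = a⁸, (a⁶)⁶ = a³, (a⁶)⁷ = a⁹, (a⁶)⁸ = a⁴, (a⁶)⁹ = a¹⁰, (a⁶)¹⁰ = a⁵, (a⁶)¹¹ = e.
The smallest positive k with (a⁶)ᵏ = e is 11.

Answer: 11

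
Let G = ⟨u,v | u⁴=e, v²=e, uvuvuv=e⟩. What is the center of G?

An element z ∈ Z(G) iff z commutes with every generator.
For example e is central: e·u = u = u·e; e·v = v = v·e.
Whereas u ∉ Z(G) since u·v = uv ≠ vu = v·u.
Checking each of the 24 elements this way gives Z(G) = {e}, of order 1.

Answer: {e}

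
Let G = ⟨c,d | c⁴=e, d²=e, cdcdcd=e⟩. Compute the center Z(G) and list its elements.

An element z ∈ Z(G) iff z commutes with every generator.
For example e is central: e·c = c = c·e; e·d = d = d·e.
Whereas c ∉ Z(G) since c·d = cd ≠ dc = d·c.
Checking each of the 24 elements this way gives Z(G) = {e}, of order 1.

Answer: {e}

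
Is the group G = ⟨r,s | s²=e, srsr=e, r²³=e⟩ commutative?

r·s = rs but s·r = r²²s, so r·s ≠ s·r and G is not abelian.

Answer: No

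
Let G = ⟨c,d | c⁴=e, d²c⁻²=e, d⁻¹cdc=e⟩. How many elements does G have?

Enumerate words in the generators, reducing via the relations: the distinct elements are
  {c, d, e, cd, c², c³, d⁻¹, cd⁻¹}.
No further products give new elements, so |G| = 8.

Answer: 8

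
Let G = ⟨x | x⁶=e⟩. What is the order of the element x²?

Compute successive powers until reaching e:
  (x²)¹ = x², (x²)² = x⁴, (x²)³ = e.
The smallest positive k with (x²)ᵏ = e is 3.

Answer: 3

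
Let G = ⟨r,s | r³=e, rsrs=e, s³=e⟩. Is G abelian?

r·s = rs but s·r = r²s², so r·s ≠ s·r and G is not abelian.

Answer: No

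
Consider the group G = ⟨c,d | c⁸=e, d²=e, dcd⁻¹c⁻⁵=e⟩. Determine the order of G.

Enumerate words in the generators, reducing via the relations: the distinct elements are
  {c, d, e, cd, c², c³, c⁴, c⁵, c⁶, c⁷, c²d, c³d, c⁴d, c⁵d, c⁶d, c⁷d}.
No further products give new elements, so |G| = 16.

Answer: 16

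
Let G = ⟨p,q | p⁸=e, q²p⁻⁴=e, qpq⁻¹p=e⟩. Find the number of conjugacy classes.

The conjugacy classes (representative and size) are:
  [e] (size 1), [p⁷] (size 2), [p²] (size 2), [p⁵] (size 2), [p⁴] (size 1), [p²q⁻¹] (size 4), [p³q] (size 4).
Class equation: 1 + 2 + 2 + 2 + 1 + 4 + 4 = 16 = |G|. So G has 7 conjugacy classes.

Answer: 7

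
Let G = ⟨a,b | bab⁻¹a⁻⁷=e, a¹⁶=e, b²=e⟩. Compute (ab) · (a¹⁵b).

Compute (ab) · (a¹⁵b) by multiplying left to right and reducing via the relations at each step:
  (ab) · a¹⁵ = a¹⁰b
  (a¹⁰b) · b = a¹⁰

Answer: a¹⁰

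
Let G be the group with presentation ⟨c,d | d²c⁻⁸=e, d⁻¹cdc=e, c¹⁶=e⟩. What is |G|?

Enumerate words in the generators, reducing via the relations: the distinct elements are
  {c, d, e, cd, c², c³, c⁴, c⁵, c⁶, c⁷, c⁸, c⁹, c²d, c³d, c¹², c¹³, c¹¹, c¹⁰, c¹⁴, c¹⁵, c⁴d, c⁵d, c⁶d, c⁷d, d⁻¹, cd⁻¹, c²d⁻¹, c³d⁻¹, c⁴d⁻¹, c⁵d⁻¹, c⁶d⁻¹, c⁷d⁻¹}.
No further products give new elements, so |G| = 32.

Answer: 32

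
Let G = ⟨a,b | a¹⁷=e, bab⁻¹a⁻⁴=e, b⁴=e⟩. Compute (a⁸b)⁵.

Compute successive powers of (a⁸b), reducing at each step:
  (a⁸b)²: (a⁸b) · a⁸ = a⁶b;   (a⁶b) · b = a⁶b²
  (a⁸b)³: (a⁶b²) · a⁸ = a¹⁵b²;   (a¹⁵b²) · b = a¹⁵b³
  (a⁸b)⁴: (a¹⁵b³) · a⁸ = b³;   (b³) · b = e
  (a⁸b)⁵: e · a⁸ = a⁸;   (a⁸) · b = a⁸b

Answer: a⁸b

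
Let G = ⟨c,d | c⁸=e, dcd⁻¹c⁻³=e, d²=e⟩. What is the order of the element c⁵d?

Compute successive powers until reaching e:
  (c⁵d)¹ = c⁵d, (c⁵d)² = c⁴, (c⁵d)³ = cd, (c⁵d)⁴ = e.
The smallest positive k with (c⁵d)ᵏ = e is 4.

Answer: 4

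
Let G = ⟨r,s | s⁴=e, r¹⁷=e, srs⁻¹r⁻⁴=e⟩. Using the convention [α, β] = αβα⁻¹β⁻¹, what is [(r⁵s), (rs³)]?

[(r⁵s), (rs³)] = (r⁵s)·(rs³)·(r⁵s)⁻¹·(rs³)⁻¹.
  (r⁵s) · (rs³) = r⁹
  (r⁹) · (r³s³) = r¹²s³
  (r¹²s³) · (r¹³s) = r¹¹

Answer: r¹¹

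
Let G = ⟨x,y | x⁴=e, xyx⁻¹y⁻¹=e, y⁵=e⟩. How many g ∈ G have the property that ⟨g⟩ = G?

G is cyclic of order 20. An element generates G iff its order is 20, and a cyclic group of order 20 has exactly φ(20) = 8 such elements.

Answer: 8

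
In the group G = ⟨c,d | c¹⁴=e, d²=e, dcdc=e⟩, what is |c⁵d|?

Compute successive powers until reaching e:
  (c⁵d)¹ = c⁵d, (c⁵d)² = e.
The smallest positive k with (c⁵d)ᵏ = e is 2.

Answer: 2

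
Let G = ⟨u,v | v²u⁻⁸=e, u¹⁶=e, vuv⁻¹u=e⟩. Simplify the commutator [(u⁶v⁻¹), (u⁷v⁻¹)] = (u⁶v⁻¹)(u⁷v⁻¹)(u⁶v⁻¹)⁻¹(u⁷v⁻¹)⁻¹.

[(u⁶v⁻¹), (u⁷v⁻¹)] = (u⁶v⁻¹)·(u⁷v⁻¹)·(u⁶v⁻¹)⁻¹·(u⁷v⁻¹)⁻¹.
  (u⁶v⁻¹) · (u⁷v⁻¹) = u⁷
  (u⁷) · (u⁶v) = u⁵v⁻¹
  (u⁵v⁻¹) · (u⁷v) = u¹⁴

Answer: u¹⁴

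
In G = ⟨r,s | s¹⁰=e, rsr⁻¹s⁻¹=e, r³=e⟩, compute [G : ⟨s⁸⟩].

First find ord(s⁸) by computing successive powers:
  (s⁸)¹ = s⁸, (s⁸)² = s⁶, (s⁸)³ = s⁴, (s⁸)⁴ = s², (s⁸)⁵ = e.
So |⟨s⁸⟩| = ord(s⁸) = 5. With |G| = 30, by Lagrange [G : ⟨s⁸⟩] = 30/5 = 6.

Answer: 6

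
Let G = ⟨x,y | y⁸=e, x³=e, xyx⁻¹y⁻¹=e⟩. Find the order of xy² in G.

Compute successive powers until reaching e:
  (xy²)¹ = xy², (xy²)² = x²y⁴, (xy²)³ = y⁶, (xy²)⁴ = x, (xy²)⁵ = x²y², (xy²)⁶ = y⁴, (xy²)⁷ = xy⁶, (xy²)⁸ = x², (xy²)⁹ = y², (xy²)¹⁰ = xy⁴, (xy²)¹¹ = x²y⁶, (xy²)¹² = e.
The smallest positive k with (xy²)ᵏ = e is 12.

Answer: 12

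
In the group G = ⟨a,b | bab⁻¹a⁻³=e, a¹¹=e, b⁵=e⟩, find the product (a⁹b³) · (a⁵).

Compute (a⁹b³) · (a⁵) by multiplying left to right and reducing via the relations at each step:
  (a⁹b³) · a⁵ = ab³

Answer: ab³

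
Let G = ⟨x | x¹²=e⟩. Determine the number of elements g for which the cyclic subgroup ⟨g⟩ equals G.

G is cyclic of order 12. An element generates G iff its order is 12, and a cyclic group of order 12 has exactly φ(12) = 4 such elements.

Answer: 4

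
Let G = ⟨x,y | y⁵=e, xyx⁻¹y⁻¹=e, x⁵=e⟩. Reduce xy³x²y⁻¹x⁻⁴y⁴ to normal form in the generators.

Multiply left to right, reducing at each step:
  x · y³ = xy³
  (xy³) · x² = x³y³
  (x³y³) · y⁻¹ = x³y²
  (x³y²) · x⁻⁴ = x⁴y²
  (x⁴y²) · y⁴ = x⁴y

Answer: x⁴y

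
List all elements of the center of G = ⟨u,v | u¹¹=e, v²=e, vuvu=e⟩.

An element z ∈ Z(G) iff z commutes with every generator.
For example e is central: e·u = u = u·e; e·v = v = v·e.
Whereas u ∉ Z(G) since u·v = uv ≠ u¹⁰v = v·u.
Checking each of the 22 elements this way gives Z(G) = {e}, of order 1.

Answer: {e}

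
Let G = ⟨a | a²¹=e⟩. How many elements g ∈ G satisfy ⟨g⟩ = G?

G is cyclic of order 21. An element generates G iff its order is 21, and a cyclic group of order 21 has exactly φ(21) = 12 such elements.

Answer: 12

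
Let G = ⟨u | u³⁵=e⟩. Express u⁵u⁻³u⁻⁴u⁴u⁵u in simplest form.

Multiply left to right, reducing at each step:
  (u⁵) · u⁻³ = u²
  (u²) · u⁻⁴ = u³³
  (u³³) · u⁴ = u²
  (u²) · u⁵ = u⁷
  (u⁷) · u = u⁸

Answer: u⁸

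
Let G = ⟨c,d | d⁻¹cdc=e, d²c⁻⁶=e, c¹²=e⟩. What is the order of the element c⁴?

Compute successive powers until reaching e:
  (c⁴)¹ = c⁴, (c⁴)² = c⁸, (c⁴)³ = e.
The smallest positive k with (c⁴)ᵏ = e is 3.

Answer: 3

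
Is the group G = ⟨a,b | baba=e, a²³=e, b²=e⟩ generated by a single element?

Every cyclic group is abelian. But a·b = ab while b·a = a²²b, so a·b ≠ b·a and G is not abelian. Hence G is not cyclic.

Answer: No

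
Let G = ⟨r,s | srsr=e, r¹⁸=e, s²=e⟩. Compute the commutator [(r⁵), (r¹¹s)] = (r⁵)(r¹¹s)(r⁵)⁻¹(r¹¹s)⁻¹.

[(r⁵), (r¹¹s)] = (r⁵)·(r¹¹s)·(r⁵)⁻¹·(r¹¹s)⁻¹.
  (r⁵) · (r¹¹s) = r¹⁶s
  (r¹⁶s) · (r¹³) = r³s
  (r³s) · (r¹¹s) = r¹⁰

Answer: r¹⁰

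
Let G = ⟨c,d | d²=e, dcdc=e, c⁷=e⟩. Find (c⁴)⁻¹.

The order of (c⁴) is 7 (smallest k with (c⁴)ᵏ = e), so (c⁴)⁻¹ = (c⁴)⁶ = c³.
Check: (c⁴) · (c³) → (c⁴) · c³ = e, giving e as required.

Answer: c³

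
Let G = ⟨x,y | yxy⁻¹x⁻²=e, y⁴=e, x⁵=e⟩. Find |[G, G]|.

G' = [G, G] is generated by all commutators. The generator-pair commutators are: [x, y] = x⁴.
The subgroup they normally generate is {e, x, x², x³, x⁴}, of order 5.
Check: |G/G'| = 20/5 = 4 is the order of the abelianisation.

Answer: 5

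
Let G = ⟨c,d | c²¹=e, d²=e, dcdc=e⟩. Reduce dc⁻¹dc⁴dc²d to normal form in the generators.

Multiply left to right, reducing at each step:
  d · c⁻¹ = cd
  (cd) · d = c
  c · c⁴ = c⁵
  (c⁵) · d = c⁵d
  (c⁵d) · c² = c³d
  (c³d) · d = c³

Answer: c³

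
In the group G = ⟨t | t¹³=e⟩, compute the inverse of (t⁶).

The order of (t⁶) is 13 (smallest k with (t⁶)ᵏ = e), so (t⁶)⁻¹ = (t⁶)¹² = t⁷.
Check: (t⁶) · (t⁷) → (t⁶) · t⁷ = e, giving e as required.

Answer: t⁷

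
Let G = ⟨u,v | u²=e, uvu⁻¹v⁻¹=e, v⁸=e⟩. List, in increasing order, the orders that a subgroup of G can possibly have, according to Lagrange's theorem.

|G| = 16 = 2⁴. By Lagrange's theorem the order of any subgroup divides 16; the divisors of 16 are 1, 2, 4, 8, 16.

Answer: 1, 2, 4, 8, 16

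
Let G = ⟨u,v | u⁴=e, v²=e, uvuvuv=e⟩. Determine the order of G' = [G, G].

G' = [G, G] is generated by all commutators. The generator-pair commutators are: [u, v] = u²vu.
The subgroup they normally generate is {e, u², uv, vu³, u²vu, u³v, u²vu³, vu, uvu², vu²v, u²vu²v, u³vu²}, of order 12.
Check: |G/G'| = 24/12 = 2 is the order of the abelianisation.

Answer: 12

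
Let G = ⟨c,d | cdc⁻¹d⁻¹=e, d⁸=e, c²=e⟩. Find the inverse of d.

The order of d is 8 (smallest k with dᵏ = e), so d⁻¹ = d⁷ = d⁷.
Check: d · (d⁷) → d · d⁷ = e, giving e as required.

Answer: d⁷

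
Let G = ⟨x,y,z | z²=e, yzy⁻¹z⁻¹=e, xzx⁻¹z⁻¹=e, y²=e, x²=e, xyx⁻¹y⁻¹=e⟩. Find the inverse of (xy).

The order of (xy) is 2 (smallest k with (xy)ᵏ = e), so (xy)⁻¹ = (xy)¹ = xy.
Check: (xy) · (xy) → (xy) · x = y;   y · y = e, giving e as required.

Answer: xy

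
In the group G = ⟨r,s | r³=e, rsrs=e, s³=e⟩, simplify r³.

Compute successive powers of r, reducing at each step:
  r²: r · r = r²
  r³: (r²) · r = e

Answer: e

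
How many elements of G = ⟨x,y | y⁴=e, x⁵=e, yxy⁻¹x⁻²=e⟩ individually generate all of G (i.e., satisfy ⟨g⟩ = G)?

⟨g⟩ = G would require ord(g) = |G| = 20, but the maximum element order in G is 5 < 20. So G is not cyclic and no single element generates it: the count is 0.

Answer: 0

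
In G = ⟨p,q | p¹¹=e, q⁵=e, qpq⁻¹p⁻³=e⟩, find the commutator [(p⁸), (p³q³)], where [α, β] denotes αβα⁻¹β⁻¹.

[(p⁸), (p³q³)] = (p⁸)·(p³q³)·(p⁸)⁻¹·(p³q³)⁻¹.
  (p⁸) · (p³q³) = q³
  (q³) · (p³) = p⁴q³
  (p⁴q³) · (p⁶q²) = p

Answer: p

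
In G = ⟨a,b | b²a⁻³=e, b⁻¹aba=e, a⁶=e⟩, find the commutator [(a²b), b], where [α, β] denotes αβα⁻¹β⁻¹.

[(a²b), b] = (a²b)·b·(a²b)⁻¹·b⁻¹.
  (a²b) · b = a⁵
  (a⁵) · (a²b⁻¹) = ab⁻¹
  (ab⁻¹) · (b⁻¹) = a⁴

Answer: a⁴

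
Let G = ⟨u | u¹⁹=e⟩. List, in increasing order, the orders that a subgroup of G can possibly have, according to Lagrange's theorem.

|G| = 19 = 19. By Lagrange's theorem the order of any subgroup divides 19; the divisors of 19 are 1, 19.

Answer: 1, 19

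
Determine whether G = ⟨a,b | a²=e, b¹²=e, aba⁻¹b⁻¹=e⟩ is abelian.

Each pair of generators commutes: a·b = ab = b·a. Since the generators pairwise commute, every element of G commutes with every other, so G is abelian.

Answer: Yes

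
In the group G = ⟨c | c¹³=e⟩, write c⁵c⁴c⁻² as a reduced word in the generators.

Multiply left to right, reducing at each step:
  (c⁵) · c⁴ = c⁹
  (c⁹) · c⁻² = c⁷

Answer: c⁷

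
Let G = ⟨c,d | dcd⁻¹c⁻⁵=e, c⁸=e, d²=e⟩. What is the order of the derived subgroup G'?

G' = [G, G] is generated by all commutators. The generator-pair commutators are: [c, d] = c⁴.
The subgroup they normally generate is {e, c⁴}, of order 2.
Check: |G/G'| = 16/2 = 8 is the order of the abelianisation.

Answer: 2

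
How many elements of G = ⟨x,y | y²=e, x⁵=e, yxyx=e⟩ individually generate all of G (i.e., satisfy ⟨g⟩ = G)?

⟨g⟩ = G would require ord(g) = |G| = 10, but the maximum element order in G is 5 < 10. So G is not cyclic and no single element generates it: the count is 0.

Answer: 0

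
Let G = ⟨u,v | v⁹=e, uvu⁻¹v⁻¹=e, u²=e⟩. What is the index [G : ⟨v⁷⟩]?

First find ord(v⁷) by computing successive powers:
  (v⁷)¹ = v⁷, (v⁷)² = v⁵, (v⁷)³ = v³, (v⁷)⁴ = v, (v⁷)⁵ = v⁸, (v⁷)⁶ = v⁶, (v⁷)⁷ = v⁴, (v⁷)⁸ = v², (v⁷)⁹ = e.
So |⟨v⁷⟩| = ord(v⁷) = 9. With |G| = 18, by Lagrange [G : ⟨v⁷⟩] = 18/9 = 2.

Answer: 2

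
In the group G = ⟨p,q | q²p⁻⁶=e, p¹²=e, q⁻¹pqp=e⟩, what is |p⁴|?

Compute successive powers until reaching e:
  (p⁴)¹ = p⁴, (p⁴)² = p⁸, (p⁴)³ = e.
The smallest positive k with (p⁴)ᵏ = e is 3.

Answer: 3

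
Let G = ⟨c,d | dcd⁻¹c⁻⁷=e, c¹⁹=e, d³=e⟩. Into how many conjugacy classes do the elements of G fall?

The conjugacy classes (representative and size) are:
  [e] (size 1), [c¹¹] (size 3), [c¹⁴] (size 3), [c⁶] (size 3), [c¹⁷] (size 3), [c¹²] (size 3), [c¹⁰] (size 3), [c²d] (size 19), [c¹⁸d²] (size 19).
Class equation: 1 + 3 + 3 + 3 + 3 + 3 + 3 + 19 + 19 = 57 = |G|. So G has 9 conjugacy classes.

Answer: 9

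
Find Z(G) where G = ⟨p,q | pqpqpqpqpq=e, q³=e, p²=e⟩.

An element z ∈ Z(G) iff z commutes with every generator.
For example e is central: e·p = p = p·e; e·q = q = q·e.
Whereas p ∉ Z(G) since p·q = pq ≠ qp = q·p.
Checking each of the 60 elements this way gives Z(G) = {e}, of order 1.

Answer: {e}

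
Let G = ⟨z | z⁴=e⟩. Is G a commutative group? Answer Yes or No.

G has a single generator, so G is cyclic and hence abelian.

Answer: Yes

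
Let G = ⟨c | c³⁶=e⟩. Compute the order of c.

Compute successive powers until reaching e:
  c¹ = c, c² = c², c³ = c³, c⁴ = c⁴, c⁵ = c⁵, c⁶ = c⁶, c⁷ = c⁷, c⁸ = c⁸, c⁹ = c⁹, c¹⁰ = c¹⁰, c¹¹ = c¹¹, c¹² = c¹², c¹³ = c¹³, c¹⁴ = c¹⁴, c¹⁵ = c¹⁵, c¹⁶ = c¹⁶, c¹⁷ = c¹⁷, c¹⁸ = c¹⁸, c¹⁹ = c¹⁹, c²⁰ = c²⁰, c²¹ = c²¹, c²² = c²², c²³ = c²³, c²⁴ = c²⁴, c²⁵ = c²⁵, c²⁶ = c²⁶, c²⁷ = c²⁷, c²⁸ = c²⁸, c²⁹ = c²⁹, c³⁰ = c³⁰, c³¹ = c³¹, c³² = c³², c³³ = c³³, c³⁴ = c³⁴, c³⁵ = c³⁵, c³⁶ = e.
The smallest positive k with cᵏ = e is 36.

Answer: 36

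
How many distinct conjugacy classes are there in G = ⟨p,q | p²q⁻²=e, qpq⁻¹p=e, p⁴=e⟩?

The conjugacy classes (representative and size) are:
  [e] (size 1), [p³] (size 2), [p²] (size 1), [q⁻¹] (size 2), [pq] (size 2).
Class equation: 1 + 2 + 1 + 2 + 2 = 8 = |G|. So G has 5 conjugacy classes.

Answer: 5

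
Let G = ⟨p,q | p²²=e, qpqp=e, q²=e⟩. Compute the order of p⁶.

Compute successive powers until reaching e:
  (p⁶)¹ = p⁶, (p⁶)² = p¹², (p⁶)³ = p¹⁸, (p⁶)⁴ = p², (p⁶)⁵ = p⁸, (p⁶)⁶ = p¹⁴, (p⁶)⁷ = p²⁰, (p⁶)⁸ = p⁴, (p⁶)⁹ = p¹⁰, (p⁶)¹⁰ = p¹⁶, (p⁶)¹¹ = e.
The smallest positive k with (p⁶)ᵏ = e is 11.

Answer: 11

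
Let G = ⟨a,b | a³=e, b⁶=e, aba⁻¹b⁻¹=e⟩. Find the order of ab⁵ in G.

Compute successive powers until reaching e:
  (ab⁵)¹ = ab⁵, (ab⁵)² = a²b⁴, (ab⁵)³ = b³, (ab⁵)⁴ = ab², (ab⁵)⁵ = a²b, (ab⁵)⁶ = e.
The smallest positive k with (ab⁵)ᵏ = e is 6.

Answer: 6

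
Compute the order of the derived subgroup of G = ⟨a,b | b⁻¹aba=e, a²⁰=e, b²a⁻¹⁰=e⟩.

G' = [G, G] is generated by all commutators. The generator-pair commutators are: [a, b] = a².
The subgroup they normally generate is {e, a², a⁴, a⁶, a⁸, a¹⁰, a¹², a¹⁴, a¹⁶, a¹⁸}, of order 10.
Check: |G/G'| = 40/10 = 4 is the order of the abelianisation.

Answer: 10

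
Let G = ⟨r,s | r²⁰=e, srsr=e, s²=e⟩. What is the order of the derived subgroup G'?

G' = [G, G] is generated by all commutators. The generator-pair commutators are: [r, s] = r².
The subgroup they normally generate is {e, r², r⁴, r⁶, r⁸, r¹⁰, r¹², r¹⁴, r¹⁶, r¹⁸}, of order 10.
Check: |G/G'| = 40/10 = 4 is the order of the abelianisation.

Answer: 10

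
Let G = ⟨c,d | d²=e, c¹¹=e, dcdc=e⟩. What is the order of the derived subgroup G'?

G' = [G, G] is generated by all commutators. The generator-pair commutators are: [c, d] = c².
The subgroup they normally generate is {e, c, c², c³, c⁴, c⁵, c⁶, c⁷, c⁸, c⁹, c¹⁰}, of order 11.
Check: |G/G'| = 22/11 = 2 is the order of the abelianisation.

Answer: 11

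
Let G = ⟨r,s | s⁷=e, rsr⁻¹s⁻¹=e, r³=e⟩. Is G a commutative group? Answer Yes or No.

Each pair of generators commutes: r·s = rs = s·r. Since the generators pairwise commute, every element of G commutes with every other, so G is abelian.

Answer: Yes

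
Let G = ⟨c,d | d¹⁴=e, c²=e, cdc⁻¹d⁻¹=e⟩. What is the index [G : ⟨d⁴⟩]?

First find ord(d⁴) by computing successive powers:
  (d⁴)¹ = d⁴, (d⁴)² = d⁸, (d⁴)³ = d¹², (d⁴)⁴ = d², (d⁴)⁵ = d⁶, (d⁴)⁶ = d¹⁰, (d⁴)⁷ = e.
So |⟨d⁴⟩| = ord(d⁴) = 7. With |G| = 28, by Lagrange [G : ⟨d⁴⟩] = 28/7 = 4.

Answer: 4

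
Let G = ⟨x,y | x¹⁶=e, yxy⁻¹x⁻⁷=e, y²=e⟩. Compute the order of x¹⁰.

Compute successive powers until reaching e:
  (x¹⁰)¹ = x¹⁰, (x¹⁰)² = x⁴, (x¹⁰)³ = x¹⁴, (x¹⁰)⁴ = x⁸, (x¹⁰)⁵ = x², (x¹⁰)⁶ = x¹², (x¹⁰)⁷ = x⁶, (x¹⁰)⁸ = e.
The smallest positive k with (x¹⁰)ᵏ = e is 8.

Answer: 8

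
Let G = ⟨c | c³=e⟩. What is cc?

Compute c · c by multiplying left to right and reducing via the relations at each step:
  c · c = c²

Answer: c²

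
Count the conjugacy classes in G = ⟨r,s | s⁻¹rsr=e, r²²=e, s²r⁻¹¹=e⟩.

The conjugacy classes (representative and size) are:
  [e] (size 1), [r²¹] (size 2), [r²] (size 2), [r³] (size 2), [r¹⁸] (size 2), [r¹⁷] (size 2), [r⁶] (size 2), [r⁷] (size 2), [r⁸] (size 2), [r¹³] (size 2), [r¹²] (size 2), [r¹¹] (size 1), [r¹⁰s] (size 11), [r⁷s] (size 11).
Class equation: 1 + 2 + 2 + 2 + 2 + 2 + 2 + 2 + 2 + 2 + 2 + 1 + 11 + 11 = 44 = |G|. So G has 14 conjugacy classes.

Answer: 14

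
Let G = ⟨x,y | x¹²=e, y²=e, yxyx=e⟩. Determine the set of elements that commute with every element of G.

An element z ∈ Z(G) iff z commutes with every generator.
For example x⁶ is central: (x⁶)·x = x⁷ = x·(x⁶); (x⁶)·y = x⁶y = y·(x⁶).
Whereas x ∉ Z(G) since x·y = xy ≠ x¹¹y = y·x.
Checking each of the 24 elements this way gives Z(G) = {e, x⁶}, of order 2.

Answer: {e, x⁶}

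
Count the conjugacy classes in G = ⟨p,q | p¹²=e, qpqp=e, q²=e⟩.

The conjugacy classes (representative and size) are:
  [e] (size 1), [p¹¹] (size 2), [p²] (size 2), [p⁹] (size 2), [p⁴] (size 2), [p⁵] (size 2), [p⁶] (size 1), [q] (size 6), [pq] (size 6).
Class equation: 1 + 2 + 2 + 2 + 2 + 2 + 1 + 6 + 6 = 24 = |G|. So G has 9 conjugacy classes.

Answer: 9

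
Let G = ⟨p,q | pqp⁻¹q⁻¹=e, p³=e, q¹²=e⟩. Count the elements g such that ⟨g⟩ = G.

⟨g⟩ = G would require ord(g) = |G| = 36, but the maximum element order in G is 12 < 36. So G is not cyclic and no single element generates it: the count is 0.

Answer: 0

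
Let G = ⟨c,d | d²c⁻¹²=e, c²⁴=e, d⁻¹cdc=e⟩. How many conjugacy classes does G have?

The conjugacy classes (representative and size) are:
  [e] (size 1), [c] (size 2), [c²] (size 2), [c³] (size 2), [c⁴] (size 2), [c⁵] (size 2), [c¹⁸] (size 2), [c⁷] (size 2), [c¹⁶] (size 2), [c¹⁵] (size 2), [c¹⁴] (size 2), [c¹³] (size 2), [c¹²] (size 1), [c⁶d] (size 12), [c⁵d⁻¹] (size 12).
Class equation: 1 + 2 + 2 + 2 + 2 + 2 + 2 + 2 + 2 + 2 + 2 + 2 + 1 + 12 + 12 = 48 = |G|. So G has 15 conjugacy classes.

Answer: 15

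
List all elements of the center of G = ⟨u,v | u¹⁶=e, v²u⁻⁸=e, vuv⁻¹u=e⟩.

An element z ∈ Z(G) iff z commutes with every generator.
For example u⁸ is central: (u⁸)·u = u⁹ = u·(u⁸); (u⁸)·v = v⁻¹ = v·(u⁸).
Whereas u ∉ Z(G) since u·v = uv ≠ u⁷v⁻¹ = v·u.
Checking each of the 32 elements this way gives Z(G) = {e, u⁸}, of order 2.

Answer: {e, u⁸}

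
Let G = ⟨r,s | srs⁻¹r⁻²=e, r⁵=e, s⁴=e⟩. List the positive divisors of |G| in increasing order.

|G| = 20 = 2² · 5. By Lagrange's theorem the order of any subgroup divides 20; the divisors of 20 are 1, 2, 4, 5, 10, 20.

Answer: 1, 2, 4, 5, 10, 20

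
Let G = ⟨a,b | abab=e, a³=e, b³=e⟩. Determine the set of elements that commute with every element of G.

An element z ∈ Z(G) iff z commutes with every generator.
For example e is central: e·a = a = a·e; e·b = b = b·e.
Whereas a ∉ Z(G) since a·b = ab ≠ a²b² = b·a.
Checking each of the 12 elements this way gives Z(G) = {e}, of order 1.

Answer: {e}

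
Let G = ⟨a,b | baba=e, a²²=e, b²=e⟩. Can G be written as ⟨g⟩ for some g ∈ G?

Every cyclic group is abelian. But a·b = ab while b·a = a²¹b, so a·b ≠ b·a and G is not abelian. Hence G is not cyclic.

Answer: No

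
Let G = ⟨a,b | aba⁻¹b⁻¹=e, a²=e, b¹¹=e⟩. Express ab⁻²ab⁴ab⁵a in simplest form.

Multiply left to right, reducing at each step:
  a · b⁻² = ab⁹
  (ab⁹) · a = b⁹
  (b⁹) · b⁴ = b²
  (b²) · a = ab²
  (ab²) · b⁵ = ab⁷
  (ab⁷) · a = b⁷

Answer: b⁷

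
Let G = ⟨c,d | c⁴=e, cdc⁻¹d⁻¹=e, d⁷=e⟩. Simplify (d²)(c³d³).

Compute (d²) · (c³d³) by multiplying left to right and reducing via the relations at each step:
  (d²) · c³ = c³d²
  (c³d²) · d³ = c³d⁵

Answer: c³d⁵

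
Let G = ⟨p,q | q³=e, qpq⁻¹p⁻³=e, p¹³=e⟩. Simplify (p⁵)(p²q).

Compute (p⁵) · (p²q) by multiplying left to right and reducing via the relations at each step:
  (p⁵) · p² = p⁷
  (p⁷) · q = p⁷q

Answer: p⁷q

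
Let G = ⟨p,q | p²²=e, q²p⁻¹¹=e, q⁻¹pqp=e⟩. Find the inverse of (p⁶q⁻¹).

The order of (p⁶q⁻¹) is 4 (smallest k with (p⁶q⁻¹)ᵏ = e), so (p⁶q⁻¹)⁻¹ = (p⁶q⁻¹)³ = p⁶q.
Check: (p⁶q⁻¹) · (p⁶q) → (p⁶q⁻¹) · p⁶ = q⁻¹;   (q⁻¹) · q = e, giving e as required.

Answer: p⁶q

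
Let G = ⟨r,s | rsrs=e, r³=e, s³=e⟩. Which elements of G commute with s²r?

⟨s²r⟩ ⊆ C_G(s²r) since powers of s²r commute with s²r; so |C_G(s²r)| ≥ |⟨s²r⟩| = 3.
By orbit–stabilizer, |C_G(s²r)| = |G| / |conj. class of s²r| = 12 / 4 = 3.
The 3 elements commuting with s²r are {e, r²s, s²r}.

Answer: {e, r²s, s²r}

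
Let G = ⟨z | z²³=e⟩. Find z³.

Compute successive powers of z, reducing at each step:
  z²: z · z = z²
  z³: (z²) · z = z³

Answer: z³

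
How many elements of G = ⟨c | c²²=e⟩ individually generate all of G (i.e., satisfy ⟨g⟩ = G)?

G is cyclic of order 22. An element generates G iff its order is 22, and a cyclic group of order 22 has exactly φ(22) = 10 such elements.

Answer: 10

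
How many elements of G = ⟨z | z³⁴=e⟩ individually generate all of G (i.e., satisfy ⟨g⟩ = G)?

G is cyclic of order 34. An element generates G iff its order is 34, and a cyclic group of order 34 has exactly φ(34) = 16 such elements.

Answer: 16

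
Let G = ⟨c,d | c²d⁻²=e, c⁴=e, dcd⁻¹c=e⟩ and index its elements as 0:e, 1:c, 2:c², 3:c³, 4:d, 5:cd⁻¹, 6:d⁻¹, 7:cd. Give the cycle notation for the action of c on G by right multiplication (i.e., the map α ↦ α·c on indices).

(0 1 2 3)(4 5 6 7)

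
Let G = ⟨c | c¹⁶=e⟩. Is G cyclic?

|G| = 16. The element c has order 16 (its powers give 16 distinct elements), so ⟨c⟩ = G and G is cyclic.

Answer: Yes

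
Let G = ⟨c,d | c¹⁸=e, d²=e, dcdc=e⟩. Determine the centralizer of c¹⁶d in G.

⟨c¹⁶d⟩ ⊆ C_G(c¹⁶d) since powers of c¹⁶d commute with c¹⁶d; so |C_G(c¹⁶d)| ≥ |⟨c¹⁶d⟩| = 2.
By orbit–stabilizer, |C_G(c¹⁶d)| = |G| / |conj. class of c¹⁶d| = 36 / 9 = 4.
The 4 elements commuting with c¹⁶d are {e, c⁹, c⁷d, c¹⁶d}.

Answer: {e, c⁹, c⁷d, c¹⁶d}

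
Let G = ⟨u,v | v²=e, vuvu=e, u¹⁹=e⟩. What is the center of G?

An element z ∈ Z(G) iff z commutes with every generator.
For example e is central: e·u = u = u·e; e·v = v = v·e.
Whereas u ∉ Z(G) since u·v = uv ≠ u¹⁸v = v·u.
Checking each of the 38 elements this way gives Z(G) = {e}, of order 1.

Answer: {e}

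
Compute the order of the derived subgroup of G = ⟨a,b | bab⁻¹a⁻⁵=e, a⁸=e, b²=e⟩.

G' = [G, G] is generated by all commutators. The generator-pair commutators are: [a, b] = a⁴.
The subgroup they normally generate is {e, a⁴}, of order 2.
Check: |G/G'| = 16/2 = 8 is the order of the abelianisation.

Answer: 2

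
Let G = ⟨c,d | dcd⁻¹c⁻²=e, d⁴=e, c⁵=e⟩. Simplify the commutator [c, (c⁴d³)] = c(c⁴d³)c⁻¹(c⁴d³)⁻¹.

[c, (c⁴d³)] = c·(c⁴d³)·c⁻¹·(c⁴d³)⁻¹.
  c · (c⁴d³) = d³
  (d³) · (c⁴) = c²d³
  (c²d³) · (c²d) = c³

Answer: c³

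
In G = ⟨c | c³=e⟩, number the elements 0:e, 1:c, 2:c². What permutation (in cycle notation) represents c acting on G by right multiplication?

(0 1 2)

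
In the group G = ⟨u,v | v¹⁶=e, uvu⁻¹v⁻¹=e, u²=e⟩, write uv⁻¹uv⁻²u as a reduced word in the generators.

Multiply left to right, reducing at each step:
  u · v⁻¹ = uv¹⁵
  (uv¹⁵) · u = v¹⁵
  (v¹⁵) · v⁻² = v¹³
  (v¹³) · u = uv¹³

Answer: uv¹³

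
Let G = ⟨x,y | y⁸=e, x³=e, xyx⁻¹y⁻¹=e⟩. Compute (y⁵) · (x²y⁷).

Compute (y⁵) · (x²y⁷) by multiplying left to right and reducing via the relations at each step:
  (y⁵) · x² = x²y⁵
  (x²y⁵) · y⁷ = x²y⁴

Answer: x²y⁴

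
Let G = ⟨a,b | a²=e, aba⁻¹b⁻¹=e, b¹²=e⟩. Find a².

Compute successive powers of a, reducing at each step:
  a²: a · a = e

Answer: e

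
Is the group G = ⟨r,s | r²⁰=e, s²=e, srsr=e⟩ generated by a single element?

Every cyclic group is abelian. But r·s = rs while s·r = r¹⁹s, so r·s ≠ s·r and G is not abelian. Hence G is not cyclic.

Answer: No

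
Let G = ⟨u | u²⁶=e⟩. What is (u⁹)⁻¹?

The order of (u⁹) is 26 (smallest k with (u⁹)ᵏ = e), so (u⁹)⁻¹ = (u⁹)²⁵ = u¹⁷.
Check: (u⁹) · (u¹⁷) → (u⁹) · u¹⁷ = e, giving e as required.

Answer: u¹⁷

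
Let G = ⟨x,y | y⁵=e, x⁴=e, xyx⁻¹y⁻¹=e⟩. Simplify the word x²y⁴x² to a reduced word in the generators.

Multiply left to right, reducing at each step:
  (x²) · y⁴ = x²y⁴
  (x²y⁴) · x² = y⁴

Answer: y⁴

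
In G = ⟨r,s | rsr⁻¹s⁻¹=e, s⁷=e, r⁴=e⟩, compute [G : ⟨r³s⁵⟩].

First find ord(r³s⁵) by computing successive powers:
  (r³s⁵)¹ = r³s⁵, (r³s⁵)² = r²s³, (r³s⁵)³ = rs, (r³s⁵)⁴ = s⁶, (r³s⁵)⁵ = r³s⁴, (r³s⁵)⁶ = r²s², (r³s⁵)⁷ = r, (r³s⁵)⁸ = s⁵, (r³s⁵)⁹ = r³s³, (r³s⁵)¹⁰ = r²s, (r³s⁵)¹¹ = rs⁶, (r³s⁵)¹² = s⁴, (r³s⁵)¹³ = r³s², (r³s⁵)¹⁴ = r², (r³s⁵)¹⁵ = rs⁵, (r³s⁵)¹⁶ = s³, (r³s⁵)¹⁷ = r³s, (r³s⁵)¹⁸ = r²s⁶, (r³s⁵)¹⁹ = rs⁴, (r³s⁵)²⁰ = s², (r³s⁵)²¹ = r³, (r³s⁵)²² = r²s⁵, (r³s⁵)²³ = rs³, (r³s⁵)²⁴ = s, (r³s⁵)²⁵ = r³s⁶, (r³s⁵)²⁶ = r²s⁴, (r³s⁵)²⁷ = rs², (r³s⁵)²⁸ = e.
So |⟨r³s⁵⟩| = ord(r³s⁵) = 28. With |G| = 28, by Lagrange [G : ⟨r³s⁵⟩] = 28/28 = 1.

Answer: 1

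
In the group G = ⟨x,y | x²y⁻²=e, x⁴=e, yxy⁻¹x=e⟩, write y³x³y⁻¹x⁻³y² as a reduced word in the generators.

Multiply left to right, reducing at each step:
  (y⁻¹) · x³ = xy⁻¹
  (xy⁻¹) · y⁻¹ = x³
  (x³) · x⁻³ = e
  e · y² = x²

Answer: x²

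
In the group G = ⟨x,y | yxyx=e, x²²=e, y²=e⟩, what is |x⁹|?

Compute successive powers until reaching e:
  (x⁹)¹ = x⁹, (x⁹)² = x¹⁸, (x⁹)³ = x⁵, (x⁹)⁴ = x¹⁴, (x⁹)⁵ = x, (x⁹)⁶ = x¹⁰, (x⁹)⁷ = x¹⁹, (x⁹)⁸ = x⁶, (x⁹)⁹ = x¹⁵, (x⁹)¹⁰ = x², (x⁹)¹¹ = x¹¹, (x⁹)¹² = x²⁰, (x⁹)¹³ = x⁷, (x⁹)¹⁴ = x¹⁶, (x⁹)¹⁵ = x³, (x⁹)¹⁶ = x¹², (x⁹)¹⁷ = x²¹, (x⁹)¹⁸ = x⁸, (x⁹)¹⁹ = x¹⁷, (x⁹)²⁰ = x⁴, (x⁹)²¹ = x¹³, (x⁹)²² = e.
The smallest positive k with (x⁹)ᵏ = e is 22.

Answer: 22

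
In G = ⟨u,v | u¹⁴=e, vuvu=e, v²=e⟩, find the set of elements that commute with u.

⟨u⟩ ⊆ C_G(u) since powers of u commute with u; so |C_G(u)| ≥ |⟨u⟩| = 14.
By orbit–stabilizer, |C_G(u)| = |G| / |conj. class of u| = 28 / 2 = 14.
The 14 elements commuting with u are {e, u, u², u³, u⁴, u⁵, u⁶, u⁷, u⁸, u⁹, u¹⁰, u¹¹, u¹², u¹³}.

Answer: {e, u, u², u³, u⁴, u⁵, u⁶, u⁷, u⁸, u⁹, u¹⁰, u¹¹, u¹², u¹³}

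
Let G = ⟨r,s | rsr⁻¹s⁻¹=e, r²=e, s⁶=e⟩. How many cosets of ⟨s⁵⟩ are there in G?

First find ord(s⁵) by computing successive powers:
  (s⁵)¹ = s⁵, (s⁵)² = s⁴, (s⁵)³ = s³, (s⁵)⁴ = s², (s⁵)⁵ = s, (s⁵)⁶ = e.
So |⟨s⁵⟩| = ord(s⁵) = 6. With |G| = 12, by Lagrange [G : ⟨s⁵⟩] = 12/6 = 2.

Answer: 2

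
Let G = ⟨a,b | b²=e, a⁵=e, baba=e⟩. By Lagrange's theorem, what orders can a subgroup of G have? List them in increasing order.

|G| = 10 = 2 · 5. By Lagrange's theorem the order of any subgroup divides 10; the divisors of 10 are 1, 2, 5, 10.

Answer: 1, 2, 5, 10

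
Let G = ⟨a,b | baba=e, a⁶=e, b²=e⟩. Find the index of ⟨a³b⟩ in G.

First find ord(a³b) by computing successive powers:
  (a³b)¹ = a³b, (a³b)² = e.
So |⟨a³b⟩| = ord(a³b) = 2. With |G| = 12, by Lagrange [G : ⟨a³b⟩] = 12/2 = 6.

Answer: 6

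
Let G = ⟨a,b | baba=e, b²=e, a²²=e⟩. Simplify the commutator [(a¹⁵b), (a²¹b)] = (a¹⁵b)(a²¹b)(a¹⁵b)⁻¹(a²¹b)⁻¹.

[(a¹⁵b), (a²¹b)] = (a¹⁵b)·(a²¹b)·(a¹⁵b)⁻¹·(a²¹b)⁻¹.
  (a¹⁵b) · (a²¹b) = a¹⁶
  (a¹⁶) · (a¹⁵b) = a⁹b
  (a⁹b) · (a²¹b) = a¹⁰

Answer: a¹⁰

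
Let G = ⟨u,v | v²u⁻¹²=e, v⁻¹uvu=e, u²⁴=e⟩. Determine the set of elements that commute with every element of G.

An element z ∈ Z(G) iff z commutes with every generator.
For example u¹² is central: (u¹²)·u = u¹³ = u·(u¹²); (u¹²)·v = v⁻¹ = v·(u¹²).
Whereas u ∉ Z(G) since u·v = uv ≠ u¹¹v⁻¹ = v·u.
Checking each of the 48 elements this way gives Z(G) = {e, u¹²}, of order 2.

Answer: {e, u¹²}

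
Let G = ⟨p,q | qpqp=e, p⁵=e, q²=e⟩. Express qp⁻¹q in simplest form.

Multiply left to right, reducing at each step:
  q · p⁻¹ = pq
  (pq) · q = p

Answer: p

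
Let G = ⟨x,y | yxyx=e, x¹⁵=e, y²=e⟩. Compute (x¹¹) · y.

Compute (x¹¹) · y by multiplying left to right and reducing via the relations at each step:
  (x¹¹) · y = x¹¹y

Answer: x¹¹y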